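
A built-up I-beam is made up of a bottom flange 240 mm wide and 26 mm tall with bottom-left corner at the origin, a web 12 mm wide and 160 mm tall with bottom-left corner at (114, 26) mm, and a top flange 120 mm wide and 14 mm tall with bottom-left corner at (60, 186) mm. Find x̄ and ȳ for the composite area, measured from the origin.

bottom flange: A = 240 × 26 = 6240.00, centroid at (120.00, 13.00).
web: A = 12 × 160 = 1920.00, centroid at (120.00, 106.00).
top flange: A = 120 × 14 = 1680.00, centroid at (120.00, 193.00).
ΣA = 9840.00 mm², ΣAx̄ = 1180800.00 mm³, ΣAȳ = 608880.00 mm³.
x̄ = 1180800.00/9840.00 = 120.00 mm; ȳ = 608880.00/9840.00 = 61.88 mm.

x̄ = 120.00 mm, ȳ = 61.88 mm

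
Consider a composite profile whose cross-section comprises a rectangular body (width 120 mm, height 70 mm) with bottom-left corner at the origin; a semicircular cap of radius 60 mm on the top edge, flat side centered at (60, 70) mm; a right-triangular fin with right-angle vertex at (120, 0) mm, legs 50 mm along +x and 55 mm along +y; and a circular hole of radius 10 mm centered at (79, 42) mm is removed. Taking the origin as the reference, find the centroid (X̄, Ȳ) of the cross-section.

X̄ = 66.58 mm, Ȳ = 55.96 mm

rectangular body: A = 120 × 70 = 8400.00, centroid at (60.00, 35.00).
semicircular top: A = ½π·60² = 5654.87, centroid at (60.00, 95.46).
triangular fin: A = ½·50·55 = 1375.00, centroid at (136.67, 18.33).
hole: A = −π·10² = -314.16, centroid at (79.00, 42.00).
ΣA = 15115.71 mm²
ΣAX̄ = (8400.00)(60.00) + (5654.87)(60.00) + (1375.00)(136.67) + (-314.16)(79.00) = 1006390.09 mm³
ΣAȲ = (8400.00)(35.00) + (5654.87)(95.46) + (1375.00)(18.33) + (-314.16)(42.00) = 845854.32 mm³
X̄ = 1006390.09 / 15115.71 = 66.58 mm
Ȳ = 845854.32 / 15115.71 = 55.96 mm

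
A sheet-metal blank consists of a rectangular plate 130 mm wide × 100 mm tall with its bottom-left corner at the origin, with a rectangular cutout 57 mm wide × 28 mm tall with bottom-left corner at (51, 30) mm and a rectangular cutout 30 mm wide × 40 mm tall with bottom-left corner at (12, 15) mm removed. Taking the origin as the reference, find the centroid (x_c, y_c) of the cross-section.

plate: A = 130 × 100 = 13000.00, centroid at (65.00, 50.00).
hole 1: A = −(57 × 28) = -1596.00, centroid at (79.50, 44.00).
hole 2: A = −(30 × 40) = -1200.00, centroid at (27.00, 35.00).
ΣA = 10204.00 mm²
ΣAx_c = (13000.00)(65.00) + (-1596.00)(79.50) + (-1200.00)(27.00) = 685718.00 mm³
ΣAy_c = (13000.00)(50.00) + (-1596.00)(44.00) + (-1200.00)(35.00) = 537776.00 mm³
x_c = 685718.00 / 10204.00 = 67.20 mm
y_c = 537776.00 / 10204.00 = 52.70 mm

x_c = 67.20 mm, y_c = 52.70 mm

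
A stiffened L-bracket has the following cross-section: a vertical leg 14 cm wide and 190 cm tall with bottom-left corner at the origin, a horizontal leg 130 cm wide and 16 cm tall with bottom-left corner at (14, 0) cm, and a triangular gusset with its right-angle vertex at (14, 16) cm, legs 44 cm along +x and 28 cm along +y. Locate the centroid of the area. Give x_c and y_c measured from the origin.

x_c = 37.45 cm, y_c = 53.20 cm

vertical leg: A = 14 × 190 = 2660.00, centroid at (7.00, 95.00).
horizontal leg: A = 130 × 16 = 2080.00, centroid at (79.00, 8.00).
gusset: A = ½·44·28 = 616.00, centroid at (28.67, 25.33).
ΣA = 5356.00 cm²
ΣAx_c = (2660.00)(7.00) + (2080.00)(79.00) + (616.00)(28.67) = 200598.67 cm³
ΣAy_c = (2660.00)(95.00) + (2080.00)(8.00) + (616.00)(25.33) = 284945.33 cm³
x_c = 200598.67 / 5356.00 = 37.45 cm
y_c = 284945.33 / 5356.00 = 53.20 cm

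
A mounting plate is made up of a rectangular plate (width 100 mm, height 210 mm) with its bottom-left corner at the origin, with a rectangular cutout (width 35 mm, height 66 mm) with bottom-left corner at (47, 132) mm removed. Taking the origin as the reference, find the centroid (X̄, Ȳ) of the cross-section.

X̄ = 48.21 mm, Ȳ = 97.58 mm

plate: A = 100 × 210 = 21000.00, centroid at (50.00, 105.00).
hole: A = −(35 × 66) = -2310.00, centroid at (64.50, 165.00).
ΣA = 18690.00 mm², ΣAX̄ = 901005.00 mm³, ΣAȲ = 1823850.00 mm³.
X̄ = 901005.00/18690.00 = 48.21 mm; Ȳ = 1823850.00/18690.00 = 97.58 mm.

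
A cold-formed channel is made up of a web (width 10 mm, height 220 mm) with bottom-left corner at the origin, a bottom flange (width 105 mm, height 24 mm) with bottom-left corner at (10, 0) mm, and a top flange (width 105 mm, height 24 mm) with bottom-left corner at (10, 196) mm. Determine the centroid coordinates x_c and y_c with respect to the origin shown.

web: A = 10 × 220 = 2200.00, centroid at (5.00, 110.00).
bottom flange: A = 105 × 24 = 2520.00, centroid at (62.50, 12.00).
top flange: A = 105 × 24 = 2520.00, centroid at (62.50, 208.00).
ΣA = 7240.00 mm²
ΣAx_c = (2200.00)(5.00) + (2520.00)(62.50) + (2520.00)(62.50) = 326000.00 mm³
ΣAy_c = (2200.00)(110.00) + (2520.00)(12.00) + (2520.00)(208.00) = 796400.00 mm³
x_c = 326000.00 / 7240.00 = 45.03 mm
y_c = 796400.00 / 7240.00 = 110.00 mm

x_c = 45.03 mm, y_c = 110.00 mm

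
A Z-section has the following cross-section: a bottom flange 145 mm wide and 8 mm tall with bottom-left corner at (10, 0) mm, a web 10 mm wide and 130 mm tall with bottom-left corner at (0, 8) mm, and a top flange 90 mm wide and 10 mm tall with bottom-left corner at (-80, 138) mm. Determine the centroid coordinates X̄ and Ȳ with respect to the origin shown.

Part | A | x̄ᵢ | ȳᵢ | A·x̄ᵢ | A·ȳᵢ
bottom flange | 1160.00 | 82.50 | 4.00 | 95700.00 | 4640.00
web | 1300.00 | 5.00 | 73.00 | 6500.00 | 94900.00
top flange | 900.00 | -35.00 | 143.00 | -31500.00 | 128700.00
Σ | 3360.00 |  |  | 70700.00 | 228240.00
X̄ = 70700.00 / 3360.00 = 21.04 mm
Ȳ = 228240.00 / 3360.00 = 67.93 mm

X̄ = 21.04 mm, Ȳ = 67.93 mm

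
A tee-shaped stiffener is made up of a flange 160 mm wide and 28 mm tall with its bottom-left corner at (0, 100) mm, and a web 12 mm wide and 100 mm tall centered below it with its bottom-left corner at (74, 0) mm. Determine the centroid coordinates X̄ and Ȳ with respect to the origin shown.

X̄ = 80.00 mm, Ȳ = 100.48 mm

web: A = 12 × 100 = 1200.00, centroid at (80.00, 50.00).
flange: A = 160 × 28 = 4480.00, centroid at (80.00, 114.00).
ΣA = 5680.00 mm²
ΣAX̄ = (1200.00)(80.00) + (4480.00)(80.00) = 454400.00 mm³
ΣAȲ = (1200.00)(50.00) + (4480.00)(114.00) = 570720.00 mm³
X̄ = 454400.00 / 5680.00 = 80.00 mm
Ȳ = 570720.00 / 5680.00 = 100.48 mm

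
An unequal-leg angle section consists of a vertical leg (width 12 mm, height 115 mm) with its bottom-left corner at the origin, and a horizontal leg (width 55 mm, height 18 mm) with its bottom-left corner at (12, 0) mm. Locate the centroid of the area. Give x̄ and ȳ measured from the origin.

x̄ = 19.99 mm, ȳ = 37.24 mm

vertical leg: A = 12 × 115 = 1380.00, centroid at (6.00, 57.50).
horizontal leg: A = 55 × 18 = 990.00, centroid at (39.50, 9.00).
ΣA = 2370.00 mm²
ΣAx̄ = (1380.00)(6.00) + (990.00)(39.50) = 47385.00 mm³
ΣAȳ = (1380.00)(57.50) + (990.00)(9.00) = 88260.00 mm³
x̄ = 47385.00 / 2370.00 = 19.99 mm
ȳ = 88260.00 / 2370.00 = 37.24 mm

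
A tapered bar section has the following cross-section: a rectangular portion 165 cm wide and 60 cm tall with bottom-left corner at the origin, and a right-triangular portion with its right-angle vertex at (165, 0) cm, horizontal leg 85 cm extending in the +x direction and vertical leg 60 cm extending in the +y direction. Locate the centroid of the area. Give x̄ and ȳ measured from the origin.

Part | A | x̄ᵢ | ȳᵢ | A·x̄ᵢ | A·ȳᵢ
rectangular portion | 9900.00 | 82.50 | 30.00 | 816750.00 | 297000.00
triangular portion | 2550.00 | 193.33 | 20.00 | 493000.00 | 51000.00
Σ | 12450.00 |  |  | 1309750.00 | 348000.00
x̄ = 1309750.00 / 12450.00 = 105.20 cm
ȳ = 348000.00 / 12450.00 = 27.95 cm

x̄ = 105.20 cm, ȳ = 27.95 cm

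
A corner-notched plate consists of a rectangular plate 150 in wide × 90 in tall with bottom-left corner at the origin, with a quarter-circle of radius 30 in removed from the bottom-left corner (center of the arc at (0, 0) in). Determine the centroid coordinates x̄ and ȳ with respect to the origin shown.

Part | A | x̄ᵢ | ȳᵢ | A·x̄ᵢ | A·ȳᵢ
plate | 13500.00 | 75.00 | 45.00 | 1012500.00 | 607500.00
removed quarter-circle | -706.86 | 12.73 | 12.73 | -9000.00 | -9000.00
Σ | 12793.14 |  |  | 1003500.00 | 598500.00
x̄ = 1003500.00 / 12793.14 = 78.44 in
ȳ = 598500.00 / 12793.14 = 46.78 in

x̄ = 78.44 in, ȳ = 46.78 in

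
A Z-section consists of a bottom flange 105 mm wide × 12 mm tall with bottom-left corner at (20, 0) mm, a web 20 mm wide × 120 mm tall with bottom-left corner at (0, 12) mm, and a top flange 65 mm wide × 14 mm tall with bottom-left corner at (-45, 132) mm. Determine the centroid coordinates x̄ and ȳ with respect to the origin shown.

x̄ = 22.75 mm, ȳ = 67.14 mm

bottom flange: A = 105 × 12 = 1260.00, centroid at (72.50, 6.00).
web: A = 20 × 120 = 2400.00, centroid at (10.00, 72.00).
top flange: A = 65 × 14 = 910.00, centroid at (-12.50, 139.00).
ΣA = 4570.00 mm²
ΣAx̄ = (1260.00)(72.50) + (2400.00)(10.00) + (910.00)(-12.50) = 103975.00 mm³
ΣAȳ = (1260.00)(6.00) + (2400.00)(72.00) + (910.00)(139.00) = 306850.00 mm³
x̄ = 103975.00 / 4570.00 = 22.75 mm
ȳ = 306850.00 / 4570.00 = 67.14 mm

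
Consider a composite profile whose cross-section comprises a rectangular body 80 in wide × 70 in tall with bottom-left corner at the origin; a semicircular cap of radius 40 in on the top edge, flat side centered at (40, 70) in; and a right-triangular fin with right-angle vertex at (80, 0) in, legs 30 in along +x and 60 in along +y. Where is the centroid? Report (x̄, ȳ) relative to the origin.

rectangular body: A = 80 × 70 = 5600.00, centroid at (40.00, 35.00).
semicircular top: A = ½π·40² = 2513.27, centroid at (40.00, 86.98).
triangular fin: A = ½·30·60 = 900.00, centroid at (90.00, 20.00).
ΣA = 9013.27 in²
ΣAx̄ = (5600.00)(40.00) + (2513.27)(40.00) + (900.00)(90.00) = 405530.96 in³
ΣAȳ = (5600.00)(35.00) + (2513.27)(86.98) + (900.00)(20.00) = 432595.86 in³
x̄ = 405530.96 / 9013.27 = 44.99 in
ȳ = 432595.86 / 9013.27 = 48.00 in

x̄ = 44.99 in, ȳ = 48.00 in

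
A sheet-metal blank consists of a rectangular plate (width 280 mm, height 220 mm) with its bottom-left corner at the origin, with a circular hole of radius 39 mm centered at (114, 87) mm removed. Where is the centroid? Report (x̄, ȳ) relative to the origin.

plate: A = 280 × 220 = 61600.00, centroid at (140.00, 110.00).
hole: A = −π·39² = -4778.36, centroid at (114.00, 87.00).
ΣA = 56821.64 mm²
ΣAx̄ = (61600.00)(140.00) + (-4778.36)(114.00) = 8079266.68 mm³
ΣAȳ = (61600.00)(110.00) + (-4778.36)(87.00) = 6360282.47 mm³
x̄ = 8079266.68 / 56821.64 = 142.19 mm
ȳ = 6360282.47 / 56821.64 = 111.93 mm

x̄ = 142.19 mm, ȳ = 111.93 mm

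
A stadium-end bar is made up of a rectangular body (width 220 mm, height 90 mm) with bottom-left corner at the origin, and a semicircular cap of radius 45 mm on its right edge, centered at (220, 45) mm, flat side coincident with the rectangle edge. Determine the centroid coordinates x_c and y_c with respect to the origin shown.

x_c = 127.87 mm, y_c = 45.00 mm

rectangular body: A = 220 × 90 = 19800.00, centroid at (110.00, 45.00).
semicircular end: A = ½π·45² = 3180.86, centroid at (239.10, 45.00).
ΣA = 22980.86 mm²
ΣAx_c = (19800.00)(110.00) + (3180.86)(239.10) = 2938539.76 mm³
ΣAy_c = (19800.00)(45.00) + (3180.86)(45.00) = 1034138.82 mm³
x_c = 2938539.76 / 22980.86 = 127.87 mm
y_c = 1034138.82 / 22980.86 = 45.00 mm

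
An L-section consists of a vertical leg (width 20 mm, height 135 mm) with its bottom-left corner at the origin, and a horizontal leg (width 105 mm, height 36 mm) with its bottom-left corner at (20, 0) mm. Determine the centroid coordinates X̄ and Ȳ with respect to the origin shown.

Part | A | x̄ᵢ | ȳᵢ | A·x̄ᵢ | A·ȳᵢ
vertical leg | 2700.00 | 10.00 | 67.50 | 27000.00 | 182250.00
horizontal leg | 3780.00 | 72.50 | 18.00 | 274050.00 | 68040.00
Σ | 6480.00 |  |  | 301050.00 | 250290.00
X̄ = 301050.00 / 6480.00 = 46.46 mm
Ȳ = 250290.00 / 6480.00 = 38.62 mm

X̄ = 46.46 mm, Ȳ = 38.62 mm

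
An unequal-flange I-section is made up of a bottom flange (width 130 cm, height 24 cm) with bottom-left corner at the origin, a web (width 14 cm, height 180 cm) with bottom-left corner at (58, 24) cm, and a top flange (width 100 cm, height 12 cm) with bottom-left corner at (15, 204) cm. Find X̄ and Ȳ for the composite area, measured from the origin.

X̄ = 65.00 cm, Ȳ = 84.32 cm

Part | A | x̄ᵢ | ȳᵢ | A·x̄ᵢ | A·ȳᵢ
bottom flange | 3120.00 | 65.00 | 12.00 | 202800.00 | 37440.00
web | 2520.00 | 65.00 | 114.00 | 163800.00 | 287280.00
top flange | 1200.00 | 65.00 | 210.00 | 78000.00 | 252000.00
Σ | 6840.00 |  |  | 444600.00 | 576720.00
X̄ = 444600.00 / 6840.00 = 65.00 cm
Ȳ = 576720.00 / 6840.00 = 84.32 cm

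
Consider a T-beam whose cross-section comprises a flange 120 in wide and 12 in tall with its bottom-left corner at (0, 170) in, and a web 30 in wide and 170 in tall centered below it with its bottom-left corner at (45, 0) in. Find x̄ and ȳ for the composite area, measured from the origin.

web: A = 30 × 170 = 5100.00, centroid at (60.00, 85.00).
flange: A = 120 × 12 = 1440.00, centroid at (60.00, 176.00).
ΣA = 6540.00 in²
ΣAx̄ = (5100.00)(60.00) + (1440.00)(60.00) = 392400.00 in³
ΣAȳ = (5100.00)(85.00) + (1440.00)(176.00) = 686940.00 in³
x̄ = 392400.00 / 6540.00 = 60.00 in
ȳ = 686940.00 / 6540.00 = 105.04 in

x̄ = 60.00 in, ȳ = 105.04 in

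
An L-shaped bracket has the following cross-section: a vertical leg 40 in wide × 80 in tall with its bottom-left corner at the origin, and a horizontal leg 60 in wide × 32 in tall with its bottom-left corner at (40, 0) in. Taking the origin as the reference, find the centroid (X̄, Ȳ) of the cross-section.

X̄ = 38.75 in, Ȳ = 31.00 in

Part | A | x̄ᵢ | ȳᵢ | A·x̄ᵢ | A·ȳᵢ
vertical leg | 3200.00 | 20.00 | 40.00 | 64000.00 | 128000.00
horizontal leg | 1920.00 | 70.00 | 16.00 | 134400.00 | 30720.00
Σ | 5120.00 |  |  | 198400.00 | 158720.00
X̄ = 198400.00 / 5120.00 = 38.75 in
Ȳ = 158720.00 / 5120.00 = 31.00 in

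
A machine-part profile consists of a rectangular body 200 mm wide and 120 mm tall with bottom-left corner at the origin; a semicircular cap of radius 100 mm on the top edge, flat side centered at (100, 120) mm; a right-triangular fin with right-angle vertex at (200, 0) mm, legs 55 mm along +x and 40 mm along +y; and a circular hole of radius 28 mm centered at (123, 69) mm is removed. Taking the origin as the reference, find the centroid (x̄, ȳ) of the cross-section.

x̄ = 101.92 mm, ȳ = 100.05 mm

rectangular body: A = 200 × 120 = 24000.00, centroid at (100.00, 60.00).
semicircular top: A = ½π·100² = 15707.96, centroid at (100.00, 162.44).
triangular fin: A = ½·55·40 = 1100.00, centroid at (218.33, 13.33).
hole: A = −π·28² = -2463.01, centroid at (123.00, 69.00).
ΣA = 38344.95 mm², ΣAx̄ = 3908012.93 mm³, ΣAȳ = 3836341.33 mm³.
x̄ = 3908012.93/38344.95 = 101.92 mm; ȳ = 3836341.33/38344.95 = 100.05 mm.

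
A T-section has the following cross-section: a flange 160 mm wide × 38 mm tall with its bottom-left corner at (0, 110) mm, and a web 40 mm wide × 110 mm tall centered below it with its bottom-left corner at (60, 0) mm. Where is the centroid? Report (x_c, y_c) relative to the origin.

Part | A | x̄ᵢ | ȳᵢ | A·x̄ᵢ | A·ȳᵢ
web | 4400.00 | 80.00 | 55.00 | 352000.00 | 242000.00
flange | 6080.00 | 80.00 | 129.00 | 486400.00 | 784320.00
Σ | 10480.00 |  |  | 838400.00 | 1026320.00
x_c = 838400.00 / 10480.00 = 80.00 mm
y_c = 1026320.00 / 10480.00 = 97.93 mm

x_c = 80.00 mm, y_c = 97.93 mm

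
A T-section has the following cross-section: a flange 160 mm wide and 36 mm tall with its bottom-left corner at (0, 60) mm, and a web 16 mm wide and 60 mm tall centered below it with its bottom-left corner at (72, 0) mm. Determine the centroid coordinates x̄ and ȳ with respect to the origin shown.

web: A = 16 × 60 = 960.00, centroid at (80.00, 30.00).
flange: A = 160 × 36 = 5760.00, centroid at (80.00, 78.00).
ΣA = 6720.00 mm²
ΣAx̄ = (960.00)(80.00) + (5760.00)(80.00) = 537600.00 mm³
ΣAȳ = (960.00)(30.00) + (5760.00)(78.00) = 478080.00 mm³
x̄ = 537600.00 / 6720.00 = 80.00 mm
ȳ = 478080.00 / 6720.00 = 71.14 mm

x̄ = 80.00 mm, ȳ = 71.14 mm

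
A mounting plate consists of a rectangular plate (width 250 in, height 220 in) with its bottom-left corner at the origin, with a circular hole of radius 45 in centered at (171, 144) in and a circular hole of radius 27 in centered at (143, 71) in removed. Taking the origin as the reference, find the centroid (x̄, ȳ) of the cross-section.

Part | A | x̄ᵢ | ȳᵢ | A·x̄ᵢ | A·ȳᵢ
plate | 55000.00 | 125.00 | 110.00 | 6875000.00 | 6050000.00
hole 1 | -6361.73 | 171.00 | 144.00 | -1087855.00 | -916088.42
hole 2 | -2290.22 | 143.00 | 71.00 | -327501.61 | -162605.69
Σ | 46348.05 |  |  | 5459643.39 | 4971305.89
x̄ = 5459643.39 / 46348.05 = 117.80 in
ȳ = 4971305.89 / 46348.05 = 107.26 in

x̄ = 117.80 in, ȳ = 107.26 in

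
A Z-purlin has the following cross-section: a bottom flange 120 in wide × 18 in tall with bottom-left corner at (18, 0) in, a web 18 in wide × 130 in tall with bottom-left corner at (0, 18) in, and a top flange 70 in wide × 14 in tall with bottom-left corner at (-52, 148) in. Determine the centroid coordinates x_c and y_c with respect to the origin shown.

bottom flange: A = 120 × 18 = 2160.00, centroid at (78.00, 9.00).
web: A = 18 × 130 = 2340.00, centroid at (9.00, 83.00).
top flange: A = 70 × 14 = 980.00, centroid at (-17.00, 155.00).
ΣA = 5480.00 in², ΣAx_c = 172880.00 in³, ΣAy_c = 365560.00 in³.
x_c = 172880.00/5480.00 = 31.55 in; y_c = 365560.00/5480.00 = 66.71 in.

x_c = 31.55 in, y_c = 66.71 in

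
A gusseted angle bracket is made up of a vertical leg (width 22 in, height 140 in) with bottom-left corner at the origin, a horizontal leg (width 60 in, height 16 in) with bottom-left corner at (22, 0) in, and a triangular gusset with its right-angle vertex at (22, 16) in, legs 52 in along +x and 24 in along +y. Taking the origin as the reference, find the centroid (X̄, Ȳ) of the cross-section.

vertical leg: A = 22 × 140 = 3080.00, centroid at (11.00, 70.00).
horizontal leg: A = 60 × 16 = 960.00, centroid at (52.00, 8.00).
gusset: A = ½·52·24 = 624.00, centroid at (39.33, 24.00).
ΣA = 4664.00 in²
ΣAX̄ = (3080.00)(11.00) + (960.00)(52.00) + (624.00)(39.33) = 108344.00 in³
ΣAȲ = (3080.00)(70.00) + (960.00)(8.00) + (624.00)(24.00) = 238256.00 in³
X̄ = 108344.00 / 4664.00 = 23.23 in
Ȳ = 238256.00 / 4664.00 = 51.08 in

X̄ = 23.23 in, Ȳ = 51.08 in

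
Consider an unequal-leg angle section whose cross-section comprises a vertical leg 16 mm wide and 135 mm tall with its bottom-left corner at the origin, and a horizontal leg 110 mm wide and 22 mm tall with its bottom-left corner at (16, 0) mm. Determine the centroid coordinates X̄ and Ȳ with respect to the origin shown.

Part | A | x̄ᵢ | ȳᵢ | A·x̄ᵢ | A·ȳᵢ
vertical leg | 2160.00 | 8.00 | 67.50 | 17280.00 | 145800.00
horizontal leg | 2420.00 | 71.00 | 11.00 | 171820.00 | 26620.00
Σ | 4580.00 |  |  | 189100.00 | 172420.00
X̄ = 189100.00 / 4580.00 = 41.29 mm
Ȳ = 172420.00 / 4580.00 = 37.65 mm

X̄ = 41.29 mm, Ȳ = 37.65 mm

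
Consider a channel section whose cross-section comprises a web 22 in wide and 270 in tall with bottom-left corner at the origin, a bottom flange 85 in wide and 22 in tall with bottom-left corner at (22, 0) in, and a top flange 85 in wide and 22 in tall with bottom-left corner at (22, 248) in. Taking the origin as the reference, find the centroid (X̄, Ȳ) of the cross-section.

X̄ = 31.67 in, Ȳ = 135.00 in

web: A = 22 × 270 = 5940.00, centroid at (11.00, 135.00).
bottom flange: A = 85 × 22 = 1870.00, centroid at (64.50, 11.00).
top flange: A = 85 × 22 = 1870.00, centroid at (64.50, 259.00).
ΣA = 9680.00 in²
ΣAX̄ = (5940.00)(11.00) + (1870.00)(64.50) + (1870.00)(64.50) = 306570.00 in³
ΣAȲ = (5940.00)(135.00) + (1870.00)(11.00) + (1870.00)(259.00) = 1306800.00 in³
X̄ = 306570.00 / 9680.00 = 31.67 in
Ȳ = 1306800.00 / 9680.00 = 135.00 in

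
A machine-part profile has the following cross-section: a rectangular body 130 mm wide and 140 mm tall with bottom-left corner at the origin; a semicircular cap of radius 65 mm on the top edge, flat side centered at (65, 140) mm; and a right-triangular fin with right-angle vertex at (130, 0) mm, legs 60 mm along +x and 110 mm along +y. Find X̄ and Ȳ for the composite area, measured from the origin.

X̄ = 74.97 mm, Ȳ = 89.11 mm

Part | A | x̄ᵢ | ȳᵢ | A·x̄ᵢ | A·ȳᵢ
rectangular body | 18200.00 | 65.00 | 70.00 | 1183000.00 | 1274000.00
semicircular top | 6636.61 | 65.00 | 167.59 | 431379.94 | 1112209.36
triangular fin | 3300.00 | 150.00 | 36.67 | 495000.00 | 121000.00
Σ | 28136.61 |  |  | 2109379.94 | 2507209.36
X̄ = 2109379.94 / 28136.61 = 74.97 mm
Ȳ = 2507209.36 / 28136.61 = 89.11 mm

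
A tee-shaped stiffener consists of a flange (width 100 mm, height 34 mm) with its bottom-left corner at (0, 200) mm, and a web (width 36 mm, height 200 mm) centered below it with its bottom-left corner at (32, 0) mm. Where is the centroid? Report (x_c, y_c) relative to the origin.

Part | A | x̄ᵢ | ȳᵢ | A·x̄ᵢ | A·ȳᵢ
web | 7200.00 | 50.00 | 100.00 | 360000.00 | 720000.00
flange | 3400.00 | 50.00 | 217.00 | 170000.00 | 737800.00
Σ | 10600.00 |  |  | 530000.00 | 1457800.00
x_c = 530000.00 / 10600.00 = 50.00 mm
y_c = 1457800.00 / 10600.00 = 137.53 mm

x_c = 50.00 mm, y_c = 137.53 mm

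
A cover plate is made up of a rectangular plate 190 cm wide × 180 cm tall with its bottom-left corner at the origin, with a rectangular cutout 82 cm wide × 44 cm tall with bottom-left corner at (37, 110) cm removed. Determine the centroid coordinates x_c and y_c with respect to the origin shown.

x_c = 97.00 cm, y_c = 85.05 cm

plate: A = 190 × 180 = 34200.00, centroid at (95.00, 90.00).
hole: A = −(82 × 44) = -3608.00, centroid at (78.00, 132.00).
ΣA = 30592.00 cm², ΣAx_c = 2967576.00 cm³, ΣAy_c = 2601744.00 cm³.
x_c = 2967576.00/30592.00 = 97.00 cm; y_c = 2601744.00/30592.00 = 85.05 cm.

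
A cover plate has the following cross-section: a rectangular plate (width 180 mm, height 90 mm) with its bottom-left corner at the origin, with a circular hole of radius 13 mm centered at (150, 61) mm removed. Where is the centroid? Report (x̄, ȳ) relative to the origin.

plate: A = 180 × 90 = 16200.00, centroid at (90.00, 45.00).
hole: A = −π·13² = -530.93, centroid at (150.00, 61.00).
ΣA = 15669.07 mm², ΣAx̄ = 1378360.63 mm³, ΣAȳ = 696613.32 mm³.
x̄ = 1378360.63/15669.07 = 87.97 mm; ȳ = 696613.32/15669.07 = 44.46 mm.

x̄ = 87.97 mm, ȳ = 44.46 mm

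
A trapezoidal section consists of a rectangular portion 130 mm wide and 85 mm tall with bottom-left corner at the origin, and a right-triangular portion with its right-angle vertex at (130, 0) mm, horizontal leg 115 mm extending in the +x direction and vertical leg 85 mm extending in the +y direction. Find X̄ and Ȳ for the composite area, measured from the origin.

Part | A | x̄ᵢ | ȳᵢ | A·x̄ᵢ | A·ȳᵢ
rectangular portion | 11050.00 | 65.00 | 42.50 | 718250.00 | 469625.00
triangular portion | 4887.50 | 168.33 | 28.33 | 822729.17 | 138479.17
Σ | 15937.50 |  |  | 1540979.17 | 608104.17
X̄ = 1540979.17 / 15937.50 = 96.69 mm
Ȳ = 608104.17 / 15937.50 = 38.16 mm

X̄ = 96.69 mm, Ȳ = 38.16 mm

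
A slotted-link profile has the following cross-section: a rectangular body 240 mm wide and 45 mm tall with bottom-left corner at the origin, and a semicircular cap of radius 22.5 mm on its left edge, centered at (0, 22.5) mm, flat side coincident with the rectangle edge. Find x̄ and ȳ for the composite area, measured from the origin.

rectangular body: A = 240 × 45 = 10800.00, centroid at (120.00, 22.50).
semicircular end: A = ½π·22.5² = 795.22, centroid at (-9.55, 22.50).
ΣA = 11595.22 mm²
ΣAx̄ = (10800.00)(120.00) + (795.22)(-9.55) = 1288406.25 mm³
ΣAȳ = (10800.00)(22.50) + (795.22)(22.50) = 260892.35 mm³
x̄ = 1288406.25 / 11595.22 = 111.12 mm
ȳ = 260892.35 / 11595.22 = 22.50 mm

x̄ = 111.12 mm, ȳ = 22.50 mm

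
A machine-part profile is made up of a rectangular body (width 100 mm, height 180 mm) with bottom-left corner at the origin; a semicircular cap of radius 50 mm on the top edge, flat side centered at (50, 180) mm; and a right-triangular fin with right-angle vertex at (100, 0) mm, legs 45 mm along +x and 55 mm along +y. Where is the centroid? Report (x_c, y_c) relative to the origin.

Part | A | x̄ᵢ | ȳᵢ | A·x̄ᵢ | A·ȳᵢ
rectangular body | 18000.00 | 50.00 | 90.00 | 900000.00 | 1620000.00
semicircular top | 3926.99 | 50.00 | 201.22 | 196349.54 | 790191.68
triangular fin | 1237.50 | 115.00 | 18.33 | 142312.50 | 22687.50
Σ | 23164.49 |  |  | 1238662.04 | 2432879.18
x_c = 1238662.04 / 23164.49 = 53.47 mm
y_c = 2432879.18 / 23164.49 = 105.03 mm

x_c = 53.47 mm, y_c = 105.03 mm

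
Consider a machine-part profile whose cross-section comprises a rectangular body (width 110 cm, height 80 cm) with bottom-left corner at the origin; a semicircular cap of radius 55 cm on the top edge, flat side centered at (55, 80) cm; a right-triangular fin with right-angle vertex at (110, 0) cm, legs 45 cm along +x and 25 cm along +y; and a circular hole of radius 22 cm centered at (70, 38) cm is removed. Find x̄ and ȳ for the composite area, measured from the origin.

x̄ = 56.32 cm, ȳ = 62.73 cm

rectangular body: A = 110 × 80 = 8800.00, centroid at (55.00, 40.00).
semicircular top: A = ½π·55² = 4751.66, centroid at (55.00, 103.34).
triangular fin: A = ½·45·25 = 562.50, centroid at (125.00, 8.33).
hole: A = −π·22² = -1520.53, centroid at (70.00, 38.00).
ΣA = 12593.63 cm², ΣAx̄ = 709216.58 cm³, ΣAȳ = 789956.71 cm³.
x̄ = 709216.58/12593.63 = 56.32 cm; ȳ = 789956.71/12593.63 = 62.73 cm.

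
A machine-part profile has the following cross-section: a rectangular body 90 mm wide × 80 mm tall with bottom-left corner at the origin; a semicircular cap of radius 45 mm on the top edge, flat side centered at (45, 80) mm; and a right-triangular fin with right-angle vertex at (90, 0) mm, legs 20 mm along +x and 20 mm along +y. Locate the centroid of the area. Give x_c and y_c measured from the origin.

x_c = 45.98 mm, y_c = 57.14 mm

Part | A | x̄ᵢ | ȳᵢ | A·x̄ᵢ | A·ȳᵢ
rectangular body | 7200.00 | 45.00 | 40.00 | 324000.00 | 288000.00
semicircular top | 3180.86 | 45.00 | 99.10 | 143138.82 | 315219.00
triangular fin | 200.00 | 96.67 | 6.67 | 19333.33 | 1333.33
Σ | 10580.86 |  |  | 486472.15 | 604552.34
x_c = 486472.15 / 10580.86 = 45.98 mm
y_c = 604552.34 / 10580.86 = 57.14 mm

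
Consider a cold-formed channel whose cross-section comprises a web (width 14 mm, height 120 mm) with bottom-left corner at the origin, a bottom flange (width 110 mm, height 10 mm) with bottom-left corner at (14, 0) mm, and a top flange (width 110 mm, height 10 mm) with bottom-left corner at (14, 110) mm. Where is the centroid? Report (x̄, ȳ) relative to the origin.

x̄ = 42.15 mm, ȳ = 60.00 mm

web: A = 14 × 120 = 1680.00, centroid at (7.00, 60.00).
bottom flange: A = 110 × 10 = 1100.00, centroid at (69.00, 5.00).
top flange: A = 110 × 10 = 1100.00, centroid at (69.00, 115.00).
ΣA = 3880.00 mm²
ΣAx̄ = (1680.00)(7.00) + (1100.00)(69.00) + (1100.00)(69.00) = 163560.00 mm³
ΣAȳ = (1680.00)(60.00) + (1100.00)(5.00) + (1100.00)(115.00) = 232800.00 mm³
x̄ = 163560.00 / 3880.00 = 42.15 mm
ȳ = 232800.00 / 3880.00 = 60.00 mm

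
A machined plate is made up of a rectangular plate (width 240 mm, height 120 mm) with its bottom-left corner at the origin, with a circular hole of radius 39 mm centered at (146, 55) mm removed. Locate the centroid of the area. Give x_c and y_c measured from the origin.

x_c = 114.83 mm, y_c = 60.99 mm

plate: A = 240 × 120 = 28800.00, centroid at (120.00, 60.00).
hole: A = −π·39² = -4778.36, centroid at (146.00, 55.00).
ΣA = 24021.64 mm²
ΣAx_c = (28800.00)(120.00) + (-4778.36)(146.00) = 2758359.09 mm³
ΣAy_c = (28800.00)(60.00) + (-4778.36)(55.00) = 1465190.07 mm³
x_c = 2758359.09 / 24021.64 = 114.83 mm
y_c = 1465190.07 / 24021.64 = 60.99 mm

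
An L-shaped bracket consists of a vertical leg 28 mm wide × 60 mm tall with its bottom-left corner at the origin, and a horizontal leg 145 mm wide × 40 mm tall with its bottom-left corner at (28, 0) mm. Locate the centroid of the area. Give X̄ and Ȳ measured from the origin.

vertical leg: A = 28 × 60 = 1680.00, centroid at (14.00, 30.00).
horizontal leg: A = 145 × 40 = 5800.00, centroid at (100.50, 20.00).
ΣA = 7480.00 mm², ΣAX̄ = 606420.00 mm³, ΣAȲ = 166400.00 mm³.
X̄ = 606420.00/7480.00 = 81.07 mm; Ȳ = 166400.00/7480.00 = 22.25 mm.

X̄ = 81.07 mm, Ȳ = 22.25 mm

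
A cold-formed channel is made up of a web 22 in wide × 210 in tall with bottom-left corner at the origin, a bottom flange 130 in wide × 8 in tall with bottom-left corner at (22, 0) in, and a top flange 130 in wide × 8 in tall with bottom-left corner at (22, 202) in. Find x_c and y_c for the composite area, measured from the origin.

Part | A | x̄ᵢ | ȳᵢ | A·x̄ᵢ | A·ȳᵢ
web | 4620.00 | 11.00 | 105.00 | 50820.00 | 485100.00
bottom flange | 1040.00 | 87.00 | 4.00 | 90480.00 | 4160.00
top flange | 1040.00 | 87.00 | 206.00 | 90480.00 | 214240.00
Σ | 6700.00 |  |  | 231780.00 | 703500.00
x_c = 231780.00 / 6700.00 = 34.59 in
y_c = 703500.00 / 6700.00 = 105.00 in

x_c = 34.59 in, y_c = 105.00 in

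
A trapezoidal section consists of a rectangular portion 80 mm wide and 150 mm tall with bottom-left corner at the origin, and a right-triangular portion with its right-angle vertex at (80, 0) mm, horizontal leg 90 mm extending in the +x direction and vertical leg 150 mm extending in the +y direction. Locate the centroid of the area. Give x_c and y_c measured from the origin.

x_c = 65.20 mm, y_c = 66.00 mm

Part | A | x̄ᵢ | ȳᵢ | A·x̄ᵢ | A·ȳᵢ
rectangular portion | 12000.00 | 40.00 | 75.00 | 480000.00 | 900000.00
triangular portion | 6750.00 | 110.00 | 50.00 | 742500.00 | 337500.00
Σ | 18750.00 |  |  | 1222500.00 | 1237500.00
x_c = 1222500.00 / 18750.00 = 65.20 mm
y_c = 1237500.00 / 18750.00 = 66.00 mm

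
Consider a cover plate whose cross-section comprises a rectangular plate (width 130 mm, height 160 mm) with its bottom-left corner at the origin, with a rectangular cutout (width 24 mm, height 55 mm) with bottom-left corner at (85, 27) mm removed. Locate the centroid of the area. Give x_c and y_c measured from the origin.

Part | A | x̄ᵢ | ȳᵢ | A·x̄ᵢ | A·ȳᵢ
plate | 20800.00 | 65.00 | 80.00 | 1352000.00 | 1664000.00
hole | -1320.00 | 97.00 | 54.50 | -128040.00 | -71940.00
Σ | 19480.00 |  |  | 1223960.00 | 1592060.00
x_c = 1223960.00 / 19480.00 = 62.83 mm
y_c = 1592060.00 / 19480.00 = 81.73 mm

x_c = 62.83 mm, y_c = 81.73 mm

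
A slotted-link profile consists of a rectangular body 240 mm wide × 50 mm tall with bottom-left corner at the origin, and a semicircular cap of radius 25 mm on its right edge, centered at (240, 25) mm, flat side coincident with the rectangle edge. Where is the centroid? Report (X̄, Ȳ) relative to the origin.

X̄ = 129.88 mm, Ȳ = 25.00 mm

rectangular body: A = 240 × 50 = 12000.00, centroid at (120.00, 25.00).
semicircular end: A = ½π·25² = 981.75, centroid at (250.61, 25.00).
ΣA = 12981.75 mm², ΣAX̄ = 1686036.12 mm³, ΣAȲ = 324543.69 mm³.
X̄ = 1686036.12/12981.75 = 129.88 mm; Ȳ = 324543.69/12981.75 = 25.00 mm.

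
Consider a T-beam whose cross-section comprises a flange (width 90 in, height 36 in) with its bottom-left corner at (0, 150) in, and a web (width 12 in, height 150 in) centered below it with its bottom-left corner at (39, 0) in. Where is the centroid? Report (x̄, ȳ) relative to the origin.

Part | A | x̄ᵢ | ȳᵢ | A·x̄ᵢ | A·ȳᵢ
web | 1800.00 | 45.00 | 75.00 | 81000.00 | 135000.00
flange | 3240.00 | 45.00 | 168.00 | 145800.00 | 544320.00
Σ | 5040.00 |  |  | 226800.00 | 679320.00
x̄ = 226800.00 / 5040.00 = 45.00 in
ȳ = 679320.00 / 5040.00 = 134.79 in

x̄ = 45.00 in, ȳ = 134.79 in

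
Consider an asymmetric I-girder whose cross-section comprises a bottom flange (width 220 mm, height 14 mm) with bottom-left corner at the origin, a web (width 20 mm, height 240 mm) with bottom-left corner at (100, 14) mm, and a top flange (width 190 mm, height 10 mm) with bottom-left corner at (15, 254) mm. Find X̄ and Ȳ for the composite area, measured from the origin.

Part | A | x̄ᵢ | ȳᵢ | A·x̄ᵢ | A·ȳᵢ
bottom flange | 3080.00 | 110.00 | 7.00 | 338800.00 | 21560.00
web | 4800.00 | 110.00 | 134.00 | 528000.00 | 643200.00
top flange | 1900.00 | 110.00 | 259.00 | 209000.00 | 492100.00
Σ | 9780.00 |  |  | 1075800.00 | 1156860.00
X̄ = 1075800.00 / 9780.00 = 110.00 mm
Ȳ = 1156860.00 / 9780.00 = 118.29 mm

X̄ = 110.00 mm, Ȳ = 118.29 mm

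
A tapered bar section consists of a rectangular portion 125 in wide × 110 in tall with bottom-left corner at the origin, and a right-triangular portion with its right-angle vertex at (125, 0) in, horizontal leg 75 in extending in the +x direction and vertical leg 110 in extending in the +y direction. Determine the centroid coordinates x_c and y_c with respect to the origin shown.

x_c = 82.69 in, y_c = 50.77 in

rectangular portion: A = 125 × 110 = 13750.00, centroid at (62.50, 55.00).
triangular portion: A = ½·75·110 = 4125.00, centroid at (150.00, 36.67).
ΣA = 17875.00 in², ΣAx_c = 1478125.00 in³, ΣAy_c = 907500.00 in³.
x_c = 1478125.00/17875.00 = 82.69 in; y_c = 907500.00/17875.00 = 50.77 in.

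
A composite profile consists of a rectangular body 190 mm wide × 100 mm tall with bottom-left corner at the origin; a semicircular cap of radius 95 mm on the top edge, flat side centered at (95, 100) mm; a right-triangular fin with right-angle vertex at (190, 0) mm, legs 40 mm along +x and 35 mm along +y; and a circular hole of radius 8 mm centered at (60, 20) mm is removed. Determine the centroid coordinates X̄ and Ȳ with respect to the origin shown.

X̄ = 97.46 mm, Ȳ = 87.40 mm

rectangular body: A = 190 × 100 = 19000.00, centroid at (95.00, 50.00).
semicircular top: A = ½π·95² = 14176.44, centroid at (95.00, 140.32).
triangular fin: A = ½·40·35 = 700.00, centroid at (203.33, 11.67).
hole: A = −π·8² = -201.06, centroid at (60.00, 20.00).
ΣA = 33675.37 mm²
ΣAX̄ = (19000.00)(95.00) + (14176.44)(95.00) + (700.00)(203.33) + (-201.06)(60.00) = 3282031.12 mm³
ΣAȲ = (19000.00)(50.00) + (14176.44)(140.32) + (700.00)(11.67) + (-201.06)(20.00) = 2943372.45 mm³
X̄ = 3282031.12 / 33675.37 = 97.46 mm
Ȳ = 2943372.45 / 33675.37 = 87.40 mm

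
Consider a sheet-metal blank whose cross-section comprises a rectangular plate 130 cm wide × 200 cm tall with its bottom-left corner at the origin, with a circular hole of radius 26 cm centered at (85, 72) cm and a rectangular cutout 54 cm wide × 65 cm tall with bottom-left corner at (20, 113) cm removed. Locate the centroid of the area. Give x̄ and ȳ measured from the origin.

x̄ = 66.02 cm, ȳ = 95.08 cm

plate: A = 130 × 200 = 26000.00, centroid at (65.00, 100.00).
hole 1: A = −π·26² = -2123.72, centroid at (85.00, 72.00).
hole 2: A = −(54 × 65) = -3510.00, centroid at (47.00, 145.50).
ΣA = 20366.28 cm², ΣAx̄ = 1344514.09 cm³, ΣAȳ = 1936387.40 cm³.
x̄ = 1344514.09/20366.28 = 66.02 cm; ȳ = 1936387.40/20366.28 = 95.08 cm.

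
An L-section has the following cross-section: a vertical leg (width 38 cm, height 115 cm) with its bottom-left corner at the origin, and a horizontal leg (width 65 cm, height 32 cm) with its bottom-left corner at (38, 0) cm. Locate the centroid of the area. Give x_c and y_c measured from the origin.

x_c = 35.61 cm, y_c = 44.12 cm

Part | A | x̄ᵢ | ȳᵢ | A·x̄ᵢ | A·ȳᵢ
vertical leg | 4370.00 | 19.00 | 57.50 | 83030.00 | 251275.00
horizontal leg | 2080.00 | 70.50 | 16.00 | 146640.00 | 33280.00
Σ | 6450.00 |  |  | 229670.00 | 284555.00
x_c = 229670.00 / 6450.00 = 35.61 cm
y_c = 284555.00 / 6450.00 = 44.12 cm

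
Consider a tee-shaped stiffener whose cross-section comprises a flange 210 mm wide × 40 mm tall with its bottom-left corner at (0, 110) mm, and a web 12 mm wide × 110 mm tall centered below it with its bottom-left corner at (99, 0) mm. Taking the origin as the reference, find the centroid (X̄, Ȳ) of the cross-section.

X̄ = 105.00 mm, Ȳ = 119.81 mm

web: A = 12 × 110 = 1320.00, centroid at (105.00, 55.00).
flange: A = 210 × 40 = 8400.00, centroid at (105.00, 130.00).
ΣA = 9720.00 mm²
ΣAX̄ = (1320.00)(105.00) + (8400.00)(105.00) = 1020600.00 mm³
ΣAȲ = (1320.00)(55.00) + (8400.00)(130.00) = 1164600.00 mm³
X̄ = 1020600.00 / 9720.00 = 105.00 mm
Ȳ = 1164600.00 / 9720.00 = 119.81 mm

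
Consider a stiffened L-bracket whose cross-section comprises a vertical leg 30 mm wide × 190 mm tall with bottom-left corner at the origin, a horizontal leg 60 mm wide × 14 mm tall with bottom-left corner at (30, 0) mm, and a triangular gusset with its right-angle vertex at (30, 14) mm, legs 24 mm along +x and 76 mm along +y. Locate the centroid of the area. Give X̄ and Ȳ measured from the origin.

X̄ = 22.89 mm, Ȳ = 78.27 mm

vertical leg: A = 30 × 190 = 5700.00, centroid at (15.00, 95.00).
horizontal leg: A = 60 × 14 = 840.00, centroid at (60.00, 7.00).
gusset: A = ½·24·76 = 912.00, centroid at (38.00, 39.33).
ΣA = 7452.00 mm², ΣAX̄ = 170556.00 mm³, ΣAȲ = 583252.00 mm³.
X̄ = 170556.00/7452.00 = 22.89 mm; Ȳ = 583252.00/7452.00 = 78.27 mm.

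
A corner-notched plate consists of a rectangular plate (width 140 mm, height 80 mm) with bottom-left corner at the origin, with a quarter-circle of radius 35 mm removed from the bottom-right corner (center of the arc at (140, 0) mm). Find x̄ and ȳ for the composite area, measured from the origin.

x̄ = 64.82 mm, ȳ = 42.36 mm

plate: A = 140 × 80 = 11200.00, centroid at (70.00, 40.00).
removed quarter-circle: A = −¼π·35² = -962.11, centroid at (125.15, 14.85).
ΣA = 10237.89 mm²
ΣAx̄ = (11200.00)(70.00) + (-962.11)(125.15) = 663595.88 mm³
ΣAȳ = (11200.00)(40.00) + (-962.11)(14.85) = 433708.33 mm³
x̄ = 663595.88 / 10237.89 = 64.82 mm
ȳ = 433708.33 / 10237.89 = 42.36 mm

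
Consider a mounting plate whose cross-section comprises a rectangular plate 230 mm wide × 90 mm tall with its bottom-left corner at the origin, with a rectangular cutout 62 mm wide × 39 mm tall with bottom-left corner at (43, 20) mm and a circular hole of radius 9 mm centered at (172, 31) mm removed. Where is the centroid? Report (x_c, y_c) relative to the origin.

x_c = 119.69 mm, y_c = 45.94 mm

plate: A = 230 × 90 = 20700.00, centroid at (115.00, 45.00).
hole 1: A = −(62 × 39) = -2418.00, centroid at (74.00, 39.50).
hole 2: A = −π·9² = -254.47, centroid at (172.00, 31.00).
ΣA = 18027.53 mm²
ΣAx_c = (20700.00)(115.00) + (-2418.00)(74.00) + (-254.47)(172.00) = 2157799.33 mm³
ΣAy_c = (20700.00)(45.00) + (-2418.00)(39.50) + (-254.47)(31.00) = 828100.46 mm³
x_c = 2157799.33 / 18027.53 = 119.69 mm
y_c = 828100.46 / 18027.53 = 45.94 mm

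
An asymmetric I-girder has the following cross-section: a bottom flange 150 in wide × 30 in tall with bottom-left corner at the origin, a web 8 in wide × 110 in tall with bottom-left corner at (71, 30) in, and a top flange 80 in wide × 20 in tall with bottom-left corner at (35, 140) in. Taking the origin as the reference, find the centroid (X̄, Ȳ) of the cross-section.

bottom flange: A = 150 × 30 = 4500.00, centroid at (75.00, 15.00).
web: A = 8 × 110 = 880.00, centroid at (75.00, 85.00).
top flange: A = 80 × 20 = 1600.00, centroid at (75.00, 150.00).
ΣA = 6980.00 in²
ΣAX̄ = (4500.00)(75.00) + (880.00)(75.00) + (1600.00)(75.00) = 523500.00 in³
ΣAȲ = (4500.00)(15.00) + (880.00)(85.00) + (1600.00)(150.00) = 382300.00 in³
X̄ = 523500.00 / 6980.00 = 75.00 in
Ȳ = 382300.00 / 6980.00 = 54.77 in

X̄ = 75.00 in, Ȳ = 54.77 in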